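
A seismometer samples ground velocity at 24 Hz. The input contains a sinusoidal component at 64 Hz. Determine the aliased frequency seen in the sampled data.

8 Hz

64 Hz mod fs = 16 Hz.
16 Hz > fs/2 = 12 Hz, folds to fs − 16 Hz = 8 Hz.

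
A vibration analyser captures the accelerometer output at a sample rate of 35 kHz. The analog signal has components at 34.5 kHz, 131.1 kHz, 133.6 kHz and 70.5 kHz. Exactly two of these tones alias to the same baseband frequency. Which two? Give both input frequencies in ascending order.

fs/2 = 17.5 kHz.
34.5 kHz > fs/2 = 17.5 kHz, folds to fs − 34.5 kHz = 0.5 kHz.
131.1 kHz mod fs = 26.1 kHz.
26.1 kHz > fs/2 = 17.5 kHz, folds to fs − 26.1 kHz = 8.9 kHz.
133.6 kHz mod fs = 28.6 kHz.
28.6 kHz > fs/2 = 17.5 kHz, folds to fs − 28.6 kHz = 6.4 kHz.
70.5 kHz mod fs = 0.5 kHz.
0.5 kHz ≤ fs/2 = 17.5 kHz, appears at 0.5 kHz.
34.5 kHz and 70.5 kHz both map to 0.5 kHz.

34.5 kHz, 70.5 kHz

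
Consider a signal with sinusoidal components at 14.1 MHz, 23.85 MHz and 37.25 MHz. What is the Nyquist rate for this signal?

Highest-frequency component: 37.25 MHz.
Nyquist rate = 2 × 37.25 MHz = 74.5 MHz.

74.5 MHz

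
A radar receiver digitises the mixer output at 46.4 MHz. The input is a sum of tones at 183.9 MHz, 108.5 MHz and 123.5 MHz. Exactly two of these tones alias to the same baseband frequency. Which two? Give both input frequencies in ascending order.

fs/2 = 23.2 MHz.
183.9 MHz mod fs = 44.7 MHz.
44.7 MHz > fs/2 = 23.2 MHz, folds to fs − 44.7 MHz = 1.7 MHz.
108.5 MHz mod fs = 15.7 MHz.
15.7 MHz ≤ fs/2 = 23.2 MHz, appears at 15.7 MHz.
123.5 MHz mod fs = 30.7 MHz.
30.7 MHz > fs/2 = 23.2 MHz, folds to fs − 30.7 MHz = 15.7 MHz.
108.5 MHz and 123.5 MHz both map to 15.7 MHz.

108.5 MHz, 123.5 MHz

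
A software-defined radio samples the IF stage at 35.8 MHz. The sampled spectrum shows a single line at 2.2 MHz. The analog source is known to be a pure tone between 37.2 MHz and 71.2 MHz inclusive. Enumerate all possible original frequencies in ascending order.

38 MHz, 69.4 MHz

Frequencies that alias to 2.2 MHz are k·fs ± 2.2 MHz for integer k ≥ 0.
k=0: 2.2 MHz.
k=1: 33.6 MHz, 38 MHz.
k=2: 69.4 MHz, 73.8 MHz.
k=3: 105.2 MHz, 109.6 MHz.
Within [37.2 MHz, 71.2 MHz]: 38 MHz, 69.4 MHz.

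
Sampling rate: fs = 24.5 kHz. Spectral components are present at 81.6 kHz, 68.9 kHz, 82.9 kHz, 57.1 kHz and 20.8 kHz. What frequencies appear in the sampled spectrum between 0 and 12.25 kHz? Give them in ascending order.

fs/2 = 12.25 kHz.
81.6 kHz mod fs = 8.1 kHz.
8.1 kHz ≤ fs/2 = 12.25 kHz, appears at 8.1 kHz.
68.9 kHz mod fs = 19.9 kHz.
19.9 kHz > fs/2 = 12.25 kHz, folds to fs − 19.9 kHz = 4.6 kHz.
82.9 kHz mod fs = 9.4 kHz.
9.4 kHz ≤ fs/2 = 12.25 kHz, appears at 9.4 kHz.
57.1 kHz mod fs = 8.1 kHz.
8.1 kHz ≤ fs/2 = 12.25 kHz, appears at 8.1 kHz.
20.8 kHz > fs/2 = 12.25 kHz, folds to fs − 20.8 kHz = 3.7 kHz.
Distinct values: {3.7 kHz, 4.6 kHz, 8.1 kHz, 9.4 kHz}.

3.7 kHz, 4.6 kHz, 8.1 kHz, 9.4 kHz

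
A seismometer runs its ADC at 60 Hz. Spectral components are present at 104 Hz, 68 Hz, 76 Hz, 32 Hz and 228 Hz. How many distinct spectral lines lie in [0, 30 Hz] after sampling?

4

fs/2 = 30 Hz.
104 Hz mod fs = 44 Hz.
44 Hz > fs/2 = 30 Hz, folds to fs − 44 Hz = 16 Hz.
68 Hz mod fs = 8 Hz.
8 Hz ≤ fs/2 = 30 Hz, appears at 8 Hz.
76 Hz mod fs = 16 Hz.
16 Hz ≤ fs/2 = 30 Hz, appears at 16 Hz.
32 Hz > fs/2 = 30 Hz, folds to fs − 32 Hz = 28 Hz.
228 Hz mod fs = 48 Hz.
48 Hz > fs/2 = 30 Hz, folds to fs − 48 Hz = 12 Hz.
Distinct values: {8 Hz, 12 Hz, 16 Hz, 28 Hz} → 4.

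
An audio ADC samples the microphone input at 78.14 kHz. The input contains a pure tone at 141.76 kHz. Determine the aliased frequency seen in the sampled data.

141.76 kHz mod fs = 63.62 kHz.
63.62 kHz > fs/2 = 39.07 kHz, folds to fs − 63.62 kHz = 14.52 kHz.

14.52 kHz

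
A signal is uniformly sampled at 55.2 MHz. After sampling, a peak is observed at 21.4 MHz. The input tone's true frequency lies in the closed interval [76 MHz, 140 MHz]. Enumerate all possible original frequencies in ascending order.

Frequencies that alias to 21.4 MHz are k·fs ± 21.4 MHz for integer k ≥ 0.
k=0: 21.4 MHz.
k=1: 33.8 MHz, 76.6 MHz.
k=2: 89 MHz, 131.8 MHz.
k=3: 144.2 MHz, 187 MHz.
Within [76 MHz, 140 MHz]: 76.6 MHz, 89 MHz, 131.8 MHz.

76.6 MHz, 89 MHz, 131.8 MHz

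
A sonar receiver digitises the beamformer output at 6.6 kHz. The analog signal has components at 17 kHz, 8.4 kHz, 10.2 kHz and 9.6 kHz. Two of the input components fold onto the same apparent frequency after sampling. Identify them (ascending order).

fs/2 = 3.3 kHz.
17 kHz mod fs = 3.8 kHz.
3.8 kHz > fs/2 = 3.3 kHz, folds to fs − 3.8 kHz = 2.8 kHz.
8.4 kHz mod fs = 1.8 kHz.
1.8 kHz ≤ fs/2 = 3.3 kHz, appears at 1.8 kHz.
10.2 kHz mod fs = 3.6 kHz.
3.6 kHz > fs/2 = 3.3 kHz, folds to fs − 3.6 kHz = 3 kHz.
9.6 kHz mod fs = 3 kHz.
3 kHz ≤ fs/2 = 3.3 kHz, appears at 3 kHz.
9.6 kHz and 10.2 kHz both map to 3 kHz.

9.6 kHz, 10.2 kHz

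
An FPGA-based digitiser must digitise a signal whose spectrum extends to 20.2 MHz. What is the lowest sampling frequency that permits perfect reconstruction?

40.4 MHz

Nyquist rate = 2 × 20.2 MHz = 40.4 MHz.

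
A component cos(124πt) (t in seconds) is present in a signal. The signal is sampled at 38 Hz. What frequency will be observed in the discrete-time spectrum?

ω = 124π rad/s → f = ω/(2π) = 62 Hz.
62 Hz mod fs = 24 Hz.
24 Hz > fs/2 = 19 Hz, folds to fs − 24 Hz = 14 Hz.

14 Hz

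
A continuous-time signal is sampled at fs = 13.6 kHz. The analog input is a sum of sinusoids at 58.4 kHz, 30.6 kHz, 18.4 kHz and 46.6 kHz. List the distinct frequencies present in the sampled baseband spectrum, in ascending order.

3.4 kHz, 4 kHz, 4.8 kHz, 5.8 kHz

fs/2 = 6.8 kHz.
58.4 kHz mod fs = 4 kHz.
4 kHz ≤ fs/2 = 6.8 kHz, appears at 4 kHz.
30.6 kHz mod fs = 3.4 kHz.
3.4 kHz ≤ fs/2 = 6.8 kHz, appears at 3.4 kHz.
18.4 kHz mod fs = 4.8 kHz.
4.8 kHz ≤ fs/2 = 6.8 kHz, appears at 4.8 kHz.
46.6 kHz mod fs = 5.8 kHz.
5.8 kHz ≤ fs/2 = 6.8 kHz, appears at 5.8 kHz.
Distinct values: {3.4 kHz, 4 kHz, 4.8 kHz, 5.8 kHz}.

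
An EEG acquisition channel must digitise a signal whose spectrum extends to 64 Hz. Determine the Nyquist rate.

128 Hz

Nyquist rate = 2 × 64 Hz = 128 Hz.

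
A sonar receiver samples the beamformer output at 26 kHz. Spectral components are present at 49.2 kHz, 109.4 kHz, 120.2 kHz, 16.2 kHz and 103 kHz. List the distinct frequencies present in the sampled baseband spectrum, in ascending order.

1 kHz, 2.8 kHz, 5.4 kHz, 9.8 kHz

fs/2 = 13 kHz.
49.2 kHz mod fs = 23.2 kHz.
23.2 kHz > fs/2 = 13 kHz, folds to fs − 23.2 kHz = 2.8 kHz.
109.4 kHz mod fs = 5.4 kHz.
5.4 kHz ≤ fs/2 = 13 kHz, appears at 5.4 kHz.
120.2 kHz mod fs = 16.2 kHz.
16.2 kHz > fs/2 = 13 kHz, folds to fs − 16.2 kHz = 9.8 kHz.
16.2 kHz > fs/2 = 13 kHz, folds to fs − 16.2 kHz = 9.8 kHz.
103 kHz mod fs = 25 kHz.
25 kHz > fs/2 = 13 kHz, folds to fs − 25 kHz = 1 kHz.
Distinct values: {1 kHz, 2.8 kHz, 5.4 kHz, 9.8 kHz}.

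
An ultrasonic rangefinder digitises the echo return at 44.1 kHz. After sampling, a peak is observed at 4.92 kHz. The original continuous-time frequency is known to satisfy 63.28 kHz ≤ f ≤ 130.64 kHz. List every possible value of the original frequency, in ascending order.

83.28 kHz, 93.12 kHz, 127.38 kHz

Frequencies that alias to 4.92 kHz are k·fs ± 4.92 kHz for integer k ≥ 0.
k=0: 4.92 kHz.
k=1: 39.18 kHz, 49.02 kHz.
k=2: 83.28 kHz, 93.12 kHz.
k=3: 127.38 kHz, 137.22 kHz.
k=4: 171.48 kHz, 181.32 kHz.
Within [63.28 kHz, 130.64 kHz]: 83.28 kHz, 93.12 kHz, 127.38 kHz.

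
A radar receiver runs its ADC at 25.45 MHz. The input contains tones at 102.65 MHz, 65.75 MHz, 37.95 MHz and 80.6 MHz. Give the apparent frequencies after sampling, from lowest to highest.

fs/2 = 12.725 MHz.
102.65 MHz mod fs = 0.85 MHz.
0.85 MHz ≤ fs/2 = 12.725 MHz, appears at 0.85 MHz.
65.75 MHz mod fs = 14.85 MHz.
14.85 MHz > fs/2 = 12.725 MHz, folds to fs − 14.85 MHz = 10.6 MHz.
37.95 MHz mod fs = 12.5 MHz.
12.5 MHz ≤ fs/2 = 12.725 MHz, appears at 12.5 MHz.
80.6 MHz mod fs = 4.25 MHz.
4.25 MHz ≤ fs/2 = 12.725 MHz, appears at 4.25 MHz.
Distinct values: {0.85 MHz, 4.25 MHz, 10.6 MHz, 12.5 MHz}.

0.85 MHz, 4.25 MHz, 10.6 MHz, 12.5 MHz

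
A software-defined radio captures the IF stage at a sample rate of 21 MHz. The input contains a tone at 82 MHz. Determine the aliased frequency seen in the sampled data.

82 MHz mod fs = 19 MHz.
19 MHz > fs/2 = 10.5 MHz, folds to fs − 19 MHz = 2 MHz.

2 MHz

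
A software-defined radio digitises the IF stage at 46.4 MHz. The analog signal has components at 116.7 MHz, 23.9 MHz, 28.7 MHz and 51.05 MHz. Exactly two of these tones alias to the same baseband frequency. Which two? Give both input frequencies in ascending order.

fs/2 = 23.2 MHz.
116.7 MHz mod fs = 23.9 MHz.
23.9 MHz > fs/2 = 23.2 MHz, folds to fs − 23.9 MHz = 22.5 MHz.
23.9 MHz > fs/2 = 23.2 MHz, folds to fs − 23.9 MHz = 22.5 MHz.
28.7 MHz > fs/2 = 23.2 MHz, folds to fs − 28.7 MHz = 17.7 MHz.
51.05 MHz mod fs = 4.65 MHz.
4.65 MHz ≤ fs/2 = 23.2 MHz, appears at 4.65 MHz.
23.9 MHz and 116.7 MHz both map to 22.5 MHz.

23.9 MHz, 116.7 MHz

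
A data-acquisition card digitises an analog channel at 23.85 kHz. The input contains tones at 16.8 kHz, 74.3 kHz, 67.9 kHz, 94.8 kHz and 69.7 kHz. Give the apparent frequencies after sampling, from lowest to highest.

0.6 kHz, 1.85 kHz, 2.75 kHz, 3.65 kHz, 7.05 kHz

fs/2 = 11.925 kHz.
16.8 kHz > fs/2 = 11.925 kHz, folds to fs − 16.8 kHz = 7.05 kHz.
74.3 kHz mod fs = 2.75 kHz.
2.75 kHz ≤ fs/2 = 11.925 kHz, appears at 2.75 kHz.
67.9 kHz mod fs = 20.2 kHz.
20.2 kHz > fs/2 = 11.925 kHz, folds to fs − 20.2 kHz = 3.65 kHz.
94.8 kHz mod fs = 23.25 kHz.
23.25 kHz > fs/2 = 11.925 kHz, folds to fs − 23.25 kHz = 0.6 kHz.
69.7 kHz mod fs = 22 kHz.
22 kHz > fs/2 = 11.925 kHz, folds to fs − 22 kHz = 1.85 kHz.
Distinct values: {0.6 kHz, 1.85 kHz, 2.75 kHz, 3.65 kHz, 7.05 kHz}.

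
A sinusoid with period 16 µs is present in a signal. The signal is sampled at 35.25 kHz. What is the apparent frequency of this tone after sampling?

T = 16 µs → f = 1/T = 62.5 kHz.
62.5 kHz mod fs = 27.25 kHz.
27.25 kHz > fs/2 = 17.625 kHz, folds to fs − 27.25 kHz = 8 kHz.

8 kHz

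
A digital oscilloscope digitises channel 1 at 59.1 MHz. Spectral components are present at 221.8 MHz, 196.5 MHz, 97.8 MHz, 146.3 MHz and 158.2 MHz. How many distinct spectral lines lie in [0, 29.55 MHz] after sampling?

5

fs/2 = 29.55 MHz.
221.8 MHz mod fs = 44.5 MHz.
44.5 MHz > fs/2 = 29.55 MHz, folds to fs − 44.5 MHz = 14.6 MHz.
196.5 MHz mod fs = 19.2 MHz.
19.2 MHz ≤ fs/2 = 29.55 MHz, appears at 19.2 MHz.
97.8 MHz mod fs = 38.7 MHz.
38.7 MHz > fs/2 = 29.55 MHz, folds to fs − 38.7 MHz = 20.4 MHz.
146.3 MHz mod fs = 28.1 MHz.
28.1 MHz ≤ fs/2 = 29.55 MHz, appears at 28.1 MHz.
158.2 MHz mod fs = 40 MHz.
40 MHz > fs/2 = 29.55 MHz, folds to fs − 40 MHz = 19.1 MHz.
Distinct values: {14.6 MHz, 19.1 MHz, 19.2 MHz, 20.4 MHz, 28.1 MHz} → 5.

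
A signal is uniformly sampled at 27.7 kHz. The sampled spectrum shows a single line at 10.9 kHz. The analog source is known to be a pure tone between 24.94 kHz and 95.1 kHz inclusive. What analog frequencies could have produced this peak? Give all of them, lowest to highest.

38.6 kHz, 44.5 kHz, 66.3 kHz, 72.2 kHz, 94 kHz

Frequencies that alias to 10.9 kHz are k·fs ± 10.9 kHz for integer k ≥ 0.
k=0: 10.9 kHz.
k=1: 16.8 kHz, 38.6 kHz.
k=2: 44.5 kHz, 66.3 kHz.
k=3: 72.2 kHz, 94 kHz.
k=4: 99.9 kHz, 121.7 kHz.
Within [24.94 kHz, 95.1 kHz]: 38.6 kHz, 44.5 kHz, 66.3 kHz, 72.2 kHz, 94 kHz.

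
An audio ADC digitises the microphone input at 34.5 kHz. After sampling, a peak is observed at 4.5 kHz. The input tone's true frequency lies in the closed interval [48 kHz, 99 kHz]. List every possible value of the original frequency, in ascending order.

Frequencies that alias to 4.5 kHz are k·fs ± 4.5 kHz for integer k ≥ 0.
k=0: 4.5 kHz.
k=1: 30 kHz, 39 kHz.
k=2: 64.5 kHz, 73.5 kHz.
k=3: 99 kHz, 108 kHz.
k=4: 133.5 kHz, 142.5 kHz.
Within [48 kHz, 99 kHz]: 64.5 kHz, 73.5 kHz, 99 kHz.

64.5 kHz, 73.5 kHz, 99 kHz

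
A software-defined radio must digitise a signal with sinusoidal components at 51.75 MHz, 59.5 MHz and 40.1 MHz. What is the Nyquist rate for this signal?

Highest-frequency component: 59.5 MHz.
Nyquist rate = 2 × 59.5 MHz = 119 MHz.

119 MHz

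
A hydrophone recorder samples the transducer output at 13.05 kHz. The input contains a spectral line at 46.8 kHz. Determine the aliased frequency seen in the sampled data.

46.8 kHz mod fs = 7.65 kHz.
7.65 kHz > fs/2 = 6.525 kHz, folds to fs − 7.65 kHz = 5.4 kHz.

5.4 kHz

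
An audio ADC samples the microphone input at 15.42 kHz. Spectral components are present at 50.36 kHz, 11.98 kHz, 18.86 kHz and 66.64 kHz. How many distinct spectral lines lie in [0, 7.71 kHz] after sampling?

fs/2 = 7.71 kHz.
50.36 kHz mod fs = 4.1 kHz.
4.1 kHz ≤ fs/2 = 7.71 kHz, appears at 4.1 kHz.
11.98 kHz > fs/2 = 7.71 kHz, folds to fs − 11.98 kHz = 3.44 kHz.
18.86 kHz mod fs = 3.44 kHz.
3.44 kHz ≤ fs/2 = 7.71 kHz, appears at 3.44 kHz.
66.64 kHz mod fs = 4.96 kHz.
4.96 kHz ≤ fs/2 = 7.71 kHz, appears at 4.96 kHz.
Distinct values: {3.44 kHz, 4.1 kHz, 4.96 kHz} → 3.

3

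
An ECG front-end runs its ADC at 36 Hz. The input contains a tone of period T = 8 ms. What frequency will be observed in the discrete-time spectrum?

17 Hz

T = 8 ms → f = 1/T = 125 Hz.
125 Hz mod fs = 17 Hz.
17 Hz ≤ fs/2 = 18 Hz, appears at 17 Hz.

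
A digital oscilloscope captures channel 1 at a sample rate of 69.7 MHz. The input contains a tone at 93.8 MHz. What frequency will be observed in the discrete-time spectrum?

93.8 MHz mod fs = 24.1 MHz.
24.1 MHz ≤ fs/2 = 34.85 MHz, appears at 24.1 MHz.

24.1 MHz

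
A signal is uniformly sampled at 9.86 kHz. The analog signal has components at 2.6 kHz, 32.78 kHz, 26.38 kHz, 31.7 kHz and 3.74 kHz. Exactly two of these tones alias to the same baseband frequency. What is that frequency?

fs/2 = 4.93 kHz.
2.6 kHz ≤ fs/2 = 4.93 kHz, passes unchanged.
32.78 kHz mod fs = 3.2 kHz.
3.2 kHz ≤ fs/2 = 4.93 kHz, appears at 3.2 kHz.
26.38 kHz mod fs = 6.66 kHz.
6.66 kHz > fs/2 = 4.93 kHz, folds to fs − 6.66 kHz = 3.2 kHz.
31.7 kHz mod fs = 2.12 kHz.
2.12 kHz ≤ fs/2 = 4.93 kHz, appears at 2.12 kHz.
3.74 kHz ≤ fs/2 = 4.93 kHz, passes unchanged.
26.38 kHz and 32.78 kHz both map to 3.2 kHz.

3.2 kHz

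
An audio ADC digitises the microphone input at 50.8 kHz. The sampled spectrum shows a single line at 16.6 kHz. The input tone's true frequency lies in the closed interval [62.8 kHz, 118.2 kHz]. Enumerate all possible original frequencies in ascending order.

67.4 kHz, 85 kHz, 118.2 kHz

Frequencies that alias to 16.6 kHz are k·fs ± 16.6 kHz for integer k ≥ 0.
k=0: 16.6 kHz.
k=1: 34.2 kHz, 67.4 kHz.
k=2: 85 kHz, 118.2 kHz.
k=3: 135.8 kHz, 169 kHz.
Within [62.8 kHz, 118.2 kHz]: 67.4 kHz, 85 kHz, 118.2 kHz.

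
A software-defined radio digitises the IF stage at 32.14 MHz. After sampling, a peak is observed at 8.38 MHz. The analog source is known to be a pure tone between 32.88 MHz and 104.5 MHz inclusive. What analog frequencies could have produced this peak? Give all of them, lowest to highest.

40.52 MHz, 55.9 MHz, 72.66 MHz, 88.04 MHz

Frequencies that alias to 8.38 MHz are k·fs ± 8.38 MHz for integer k ≥ 0.
k=0: 8.38 MHz.
k=1: 23.76 MHz, 40.52 MHz.
k=2: 55.9 MHz, 72.66 MHz.
k=3: 88.04 MHz, 104.8 MHz.
k=4: 120.18 MHz, 136.94 MHz.
Within [32.88 MHz, 104.5 MHz]: 40.52 MHz, 55.9 MHz, 72.66 MHz, 88.04 MHz.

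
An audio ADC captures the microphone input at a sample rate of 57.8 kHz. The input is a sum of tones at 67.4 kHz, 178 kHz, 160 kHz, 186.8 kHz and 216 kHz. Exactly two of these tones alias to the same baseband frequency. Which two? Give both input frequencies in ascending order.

160 kHz, 186.8 kHz

fs/2 = 28.9 kHz.
67.4 kHz mod fs = 9.6 kHz.
9.6 kHz ≤ fs/2 = 28.9 kHz, appears at 9.6 kHz.
178 kHz mod fs = 4.6 kHz.
4.6 kHz ≤ fs/2 = 28.9 kHz, appears at 4.6 kHz.
160 kHz mod fs = 44.4 kHz.
44.4 kHz > fs/2 = 28.9 kHz, folds to fs − 44.4 kHz = 13.4 kHz.
186.8 kHz mod fs = 13.4 kHz.
13.4 kHz ≤ fs/2 = 28.9 kHz, appears at 13.4 kHz.
216 kHz mod fs = 42.6 kHz.
42.6 kHz > fs/2 = 28.9 kHz, folds to fs − 42.6 kHz = 15.2 kHz.
160 kHz and 186.8 kHz both map to 13.4 kHz.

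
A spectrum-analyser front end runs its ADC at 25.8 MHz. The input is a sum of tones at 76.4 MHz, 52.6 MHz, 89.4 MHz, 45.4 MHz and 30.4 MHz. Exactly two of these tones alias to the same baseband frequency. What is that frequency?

fs/2 = 12.9 MHz.
76.4 MHz mod fs = 24.8 MHz.
24.8 MHz > fs/2 = 12.9 MHz, folds to fs − 24.8 MHz = 1 MHz.
52.6 MHz mod fs = 1 MHz.
1 MHz ≤ fs/2 = 12.9 MHz, appears at 1 MHz.
89.4 MHz mod fs = 12 MHz.
12 MHz ≤ fs/2 = 12.9 MHz, appears at 12 MHz.
45.4 MHz mod fs = 19.6 MHz.
19.6 MHz > fs/2 = 12.9 MHz, folds to fs − 19.6 MHz = 6.2 MHz.
30.4 MHz mod fs = 4.6 MHz.
4.6 MHz ≤ fs/2 = 12.9 MHz, appears at 4.6 MHz.
52.6 MHz and 76.4 MHz both map to 1 MHz.

1 MHz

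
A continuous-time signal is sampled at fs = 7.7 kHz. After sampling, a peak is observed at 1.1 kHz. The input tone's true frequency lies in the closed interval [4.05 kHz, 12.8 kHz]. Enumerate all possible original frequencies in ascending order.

Frequencies that alias to 1.1 kHz are k·fs ± 1.1 kHz for integer k ≥ 0.
k=0: 1.1 kHz.
k=1: 6.6 kHz, 8.8 kHz.
k=2: 14.3 kHz, 16.5 kHz.
Within [4.05 kHz, 12.8 kHz]: 6.6 kHz, 8.8 kHz.

6.6 kHz, 8.8 kHz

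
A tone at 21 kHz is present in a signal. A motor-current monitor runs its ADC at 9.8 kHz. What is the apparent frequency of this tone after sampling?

1.4 kHz

21 kHz mod fs = 1.4 kHz.
1.4 kHz ≤ fs/2 = 4.9 kHz, appears at 1.4 kHz.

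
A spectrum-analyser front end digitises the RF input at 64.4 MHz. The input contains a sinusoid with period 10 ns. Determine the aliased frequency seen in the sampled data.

28.8 MHz

T = 10 ns → f = 1/T = 100 MHz.
100 MHz mod fs = 35.6 MHz.
35.6 MHz > fs/2 = 32.2 MHz, folds to fs − 35.6 MHz = 28.8 MHz.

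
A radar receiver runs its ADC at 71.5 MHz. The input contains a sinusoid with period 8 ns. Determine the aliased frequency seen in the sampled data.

T = 8 ns → f = 1/T = 125 MHz.
125 MHz mod fs = 53.5 MHz.
53.5 MHz > fs/2 = 35.75 MHz, folds to fs − 53.5 MHz = 18 MHz.

18 MHz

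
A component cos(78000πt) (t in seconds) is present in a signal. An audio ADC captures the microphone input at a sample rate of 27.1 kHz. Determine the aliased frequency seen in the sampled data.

ω = 78000π rad/s → f = ω/(2π) = 39000 Hz = 39 kHz.
39 kHz mod fs = 11.9 kHz.
11.9 kHz ≤ fs/2 = 13.55 kHz, appears at 11.9 kHz.

11.9 kHz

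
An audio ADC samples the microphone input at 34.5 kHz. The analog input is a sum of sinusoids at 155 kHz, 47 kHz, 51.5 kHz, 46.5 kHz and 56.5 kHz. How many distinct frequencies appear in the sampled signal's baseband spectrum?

fs/2 = 17.25 kHz.
155 kHz mod fs = 17 kHz.
17 kHz ≤ fs/2 = 17.25 kHz, appears at 17 kHz.
47 kHz mod fs = 12.5 kHz.
12.5 kHz ≤ fs/2 = 17.25 kHz, appears at 12.5 kHz.
51.5 kHz mod fs = 17 kHz.
17 kHz ≤ fs/2 = 17.25 kHz, appears at 17 kHz.
46.5 kHz mod fs = 12 kHz.
12 kHz ≤ fs/2 = 17.25 kHz, appears at 12 kHz.
56.5 kHz mod fs = 22 kHz.
22 kHz > fs/2 = 17.25 kHz, folds to fs − 22 kHz = 12.5 kHz.
Distinct values: {12 kHz, 12.5 kHz, 17 kHz} → 3.

3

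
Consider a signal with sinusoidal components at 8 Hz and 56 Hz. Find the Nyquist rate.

112 Hz

Highest-frequency component: 56 Hz.
Nyquist rate = 2 × 56 Hz = 112 Hz.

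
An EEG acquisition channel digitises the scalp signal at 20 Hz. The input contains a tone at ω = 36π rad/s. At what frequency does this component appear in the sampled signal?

2 Hz

ω = 36π rad/s → f = ω/(2π) = 18 Hz.
18 Hz > fs/2 = 10 Hz, folds to fs − 18 Hz = 2 Hz.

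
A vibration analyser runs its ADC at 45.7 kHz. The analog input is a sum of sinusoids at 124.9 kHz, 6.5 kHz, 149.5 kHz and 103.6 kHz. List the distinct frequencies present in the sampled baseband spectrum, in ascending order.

fs/2 = 22.85 kHz.
124.9 kHz mod fs = 33.5 kHz.
33.5 kHz > fs/2 = 22.85 kHz, folds to fs − 33.5 kHz = 12.2 kHz.
6.5 kHz ≤ fs/2 = 22.85 kHz, passes unchanged.
149.5 kHz mod fs = 12.4 kHz.
12.4 kHz ≤ fs/2 = 22.85 kHz, appears at 12.4 kHz.
103.6 kHz mod fs = 12.2 kHz.
12.2 kHz ≤ fs/2 = 22.85 kHz, appears at 12.2 kHz.
Distinct values: {6.5 kHz, 12.2 kHz, 12.4 kHz}.

6.5 kHz, 12.2 kHz, 12.4 kHz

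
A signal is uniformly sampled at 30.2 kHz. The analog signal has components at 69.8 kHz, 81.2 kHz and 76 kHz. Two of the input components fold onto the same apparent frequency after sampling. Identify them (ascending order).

fs/2 = 15.1 kHz.
69.8 kHz mod fs = 9.4 kHz.
9.4 kHz ≤ fs/2 = 15.1 kHz, appears at 9.4 kHz.
81.2 kHz mod fs = 20.8 kHz.
20.8 kHz > fs/2 = 15.1 kHz, folds to fs − 20.8 kHz = 9.4 kHz.
76 kHz mod fs = 15.6 kHz.
15.6 kHz > fs/2 = 15.1 kHz, folds to fs − 15.6 kHz = 14.6 kHz.
69.8 kHz and 81.2 kHz both map to 9.4 kHz.

69.8 kHz, 81.2 kHz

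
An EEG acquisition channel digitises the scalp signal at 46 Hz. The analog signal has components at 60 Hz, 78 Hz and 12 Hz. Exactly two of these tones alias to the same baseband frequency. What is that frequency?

14 Hz

fs/2 = 23 Hz.
60 Hz mod fs = 14 Hz.
14 Hz ≤ fs/2 = 23 Hz, appears at 14 Hz.
78 Hz mod fs = 32 Hz.
32 Hz > fs/2 = 23 Hz, folds to fs − 32 Hz = 14 Hz.
12 Hz ≤ fs/2 = 23 Hz, passes unchanged.
60 Hz and 78 Hz both map to 14 Hz.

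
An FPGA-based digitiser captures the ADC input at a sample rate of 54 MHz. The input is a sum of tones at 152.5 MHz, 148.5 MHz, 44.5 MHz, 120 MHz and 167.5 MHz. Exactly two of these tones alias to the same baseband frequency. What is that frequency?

fs/2 = 27 MHz.
152.5 MHz mod fs = 44.5 MHz.
44.5 MHz > fs/2 = 27 MHz, folds to fs − 44.5 MHz = 9.5 MHz.
148.5 MHz mod fs = 40.5 MHz.
40.5 MHz > fs/2 = 27 MHz, folds to fs − 40.5 MHz = 13.5 MHz.
44.5 MHz > fs/2 = 27 MHz, folds to fs − 44.5 MHz = 9.5 MHz.
120 MHz mod fs = 12 MHz.
12 MHz ≤ fs/2 = 27 MHz, appears at 12 MHz.
167.5 MHz mod fs = 5.5 MHz.
5.5 MHz ≤ fs/2 = 27 MHz, appears at 5.5 MHz.
44.5 MHz and 152.5 MHz both map to 9.5 MHz.

9.5 MHz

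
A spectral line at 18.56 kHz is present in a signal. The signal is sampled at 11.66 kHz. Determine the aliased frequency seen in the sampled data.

4.76 kHz

18.56 kHz mod fs = 6.9 kHz.
6.9 kHz > fs/2 = 5.83 kHz, folds to fs − 6.9 kHz = 4.76 kHz.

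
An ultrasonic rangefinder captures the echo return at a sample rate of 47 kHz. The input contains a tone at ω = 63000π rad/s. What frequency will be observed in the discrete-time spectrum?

15.5 kHz

ω = 63000π rad/s → f = ω/(2π) = 31500 Hz = 31.5 kHz.
31.5 kHz > fs/2 = 23.5 kHz, folds to fs − 31.5 kHz = 15.5 kHz.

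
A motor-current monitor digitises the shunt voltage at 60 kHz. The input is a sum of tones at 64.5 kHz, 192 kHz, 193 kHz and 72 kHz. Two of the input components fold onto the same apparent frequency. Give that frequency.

fs/2 = 30 kHz.
64.5 kHz mod fs = 4.5 kHz.
4.5 kHz ≤ fs/2 = 30 kHz, appears at 4.5 kHz.
192 kHz mod fs = 12 kHz.
12 kHz ≤ fs/2 = 30 kHz, appears at 12 kHz.
193 kHz mod fs = 13 kHz.
13 kHz ≤ fs/2 = 30 kHz, appears at 13 kHz.
72 kHz mod fs = 12 kHz.
12 kHz ≤ fs/2 = 30 kHz, appears at 12 kHz.
72 kHz and 192 kHz both map to 12 kHz.

12 kHz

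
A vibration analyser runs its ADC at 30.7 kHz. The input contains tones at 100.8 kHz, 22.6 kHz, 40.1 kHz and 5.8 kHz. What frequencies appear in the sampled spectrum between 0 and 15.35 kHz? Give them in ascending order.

5.8 kHz, 8.1 kHz, 8.7 kHz, 9.4 kHz

fs/2 = 15.35 kHz.
100.8 kHz mod fs = 8.7 kHz.
8.7 kHz ≤ fs/2 = 15.35 kHz, appears at 8.7 kHz.
22.6 kHz > fs/2 = 15.35 kHz, folds to fs − 22.6 kHz = 8.1 kHz.
40.1 kHz mod fs = 9.4 kHz.
9.4 kHz ≤ fs/2 = 15.35 kHz, appears at 9.4 kHz.
5.8 kHz ≤ fs/2 = 15.35 kHz, passes unchanged.
Distinct values: {5.8 kHz, 8.1 kHz, 8.7 kHz, 9.4 kHz}.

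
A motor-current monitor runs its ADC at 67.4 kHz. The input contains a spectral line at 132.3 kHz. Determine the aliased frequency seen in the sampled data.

2.5 kHz

132.3 kHz mod fs = 64.9 kHz.
64.9 kHz > fs/2 = 33.7 kHz, folds to fs − 64.9 kHz = 2.5 kHz.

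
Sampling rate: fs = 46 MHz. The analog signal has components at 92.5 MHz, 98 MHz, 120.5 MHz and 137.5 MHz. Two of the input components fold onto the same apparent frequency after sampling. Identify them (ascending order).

fs/2 = 23 MHz.
92.5 MHz mod fs = 0.5 MHz.
0.5 MHz ≤ fs/2 = 23 MHz, appears at 0.5 MHz.
98 MHz mod fs = 6 MHz.
6 MHz ≤ fs/2 = 23 MHz, appears at 6 MHz.
120.5 MHz mod fs = 28.5 MHz.
28.5 MHz > fs/2 = 23 MHz, folds to fs − 28.5 MHz = 17.5 MHz.
137.5 MHz mod fs = 45.5 MHz.
45.5 MHz > fs/2 = 23 MHz, folds to fs − 45.5 MHz = 0.5 MHz.
92.5 MHz and 137.5 MHz both map to 0.5 MHz.

92.5 MHz, 137.5 MHz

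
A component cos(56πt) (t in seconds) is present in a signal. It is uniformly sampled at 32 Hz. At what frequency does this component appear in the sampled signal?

ω = 56π rad/s → f = ω/(2π) = 28 Hz.
28 Hz > fs/2 = 16 Hz, folds to fs − 28 Hz = 4 Hz.

4 Hz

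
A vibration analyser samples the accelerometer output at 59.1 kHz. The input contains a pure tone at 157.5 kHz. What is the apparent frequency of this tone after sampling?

19.8 kHz

157.5 kHz mod fs = 39.3 kHz.
39.3 kHz > fs/2 = 29.55 kHz, folds to fs − 39.3 kHz = 19.8 kHz.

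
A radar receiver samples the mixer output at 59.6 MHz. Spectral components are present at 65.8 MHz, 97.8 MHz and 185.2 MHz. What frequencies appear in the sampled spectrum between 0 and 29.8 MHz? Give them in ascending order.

fs/2 = 29.8 MHz.
65.8 MHz mod fs = 6.2 MHz.
6.2 MHz ≤ fs/2 = 29.8 MHz, appears at 6.2 MHz.
97.8 MHz mod fs = 38.2 MHz.
38.2 MHz > fs/2 = 29.8 MHz, folds to fs − 38.2 MHz = 21.4 MHz.
185.2 MHz mod fs = 6.4 MHz.
6.4 MHz ≤ fs/2 = 29.8 MHz, appears at 6.4 MHz.
Distinct values: {6.2 MHz, 6.4 MHz, 21.4 MHz}.

6.2 MHz, 6.4 MHz, 21.4 MHz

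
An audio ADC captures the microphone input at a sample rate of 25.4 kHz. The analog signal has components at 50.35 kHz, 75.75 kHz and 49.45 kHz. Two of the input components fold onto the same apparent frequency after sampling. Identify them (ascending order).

fs/2 = 12.7 kHz.
50.35 kHz mod fs = 24.95 kHz.
24.95 kHz > fs/2 = 12.7 kHz, folds to fs − 24.95 kHz = 0.45 kHz.
75.75 kHz mod fs = 24.95 kHz.
24.95 kHz > fs/2 = 12.7 kHz, folds to fs − 24.95 kHz = 0.45 kHz.
49.45 kHz mod fs = 24.05 kHz.
24.05 kHz > fs/2 = 12.7 kHz, folds to fs − 24.05 kHz = 1.35 kHz.
50.35 kHz and 75.75 kHz both map to 0.45 kHz.

50.35 kHz, 75.75 kHz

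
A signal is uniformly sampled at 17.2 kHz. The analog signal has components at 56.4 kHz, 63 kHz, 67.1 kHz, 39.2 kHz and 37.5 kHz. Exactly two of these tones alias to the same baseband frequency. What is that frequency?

4.8 kHz

fs/2 = 8.6 kHz.
56.4 kHz mod fs = 4.8 kHz.
4.8 kHz ≤ fs/2 = 8.6 kHz, appears at 4.8 kHz.
63 kHz mod fs = 11.4 kHz.
11.4 kHz > fs/2 = 8.6 kHz, folds to fs − 11.4 kHz = 5.8 kHz.
67.1 kHz mod fs = 15.5 kHz.
15.5 kHz > fs/2 = 8.6 kHz, folds to fs − 15.5 kHz = 1.7 kHz.
39.2 kHz mod fs = 4.8 kHz.
4.8 kHz ≤ fs/2 = 8.6 kHz, appears at 4.8 kHz.
37.5 kHz mod fs = 3.1 kHz.
3.1 kHz ≤ fs/2 = 8.6 kHz, appears at 3.1 kHz.
39.2 kHz and 56.4 kHz both map to 4.8 kHz.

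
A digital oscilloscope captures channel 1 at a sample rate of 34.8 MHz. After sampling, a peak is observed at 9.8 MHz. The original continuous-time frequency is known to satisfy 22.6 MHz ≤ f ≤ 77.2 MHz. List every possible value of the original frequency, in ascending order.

25 MHz, 44.6 MHz, 59.8 MHz

Frequencies that alias to 9.8 MHz are k·fs ± 9.8 MHz for integer k ≥ 0.
k=0: 9.8 MHz.
k=1: 25 MHz, 44.6 MHz.
k=2: 59.8 MHz, 79.4 MHz.
k=3: 94.6 MHz, 114.2 MHz.
Within [22.6 MHz, 77.2 MHz]: 25 MHz, 44.6 MHz, 59.8 MHz.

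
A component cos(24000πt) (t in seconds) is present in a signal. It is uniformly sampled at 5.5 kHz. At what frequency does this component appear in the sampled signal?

ω = 24000π rad/s → f = ω/(2π) = 12000 Hz = 12 kHz.
12 kHz mod fs = 1 kHz.
1 kHz ≤ fs/2 = 2.75 kHz, appears at 1 kHz.

1 kHz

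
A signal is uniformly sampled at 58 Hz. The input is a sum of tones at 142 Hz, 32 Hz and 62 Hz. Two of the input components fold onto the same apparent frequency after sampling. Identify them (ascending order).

32 Hz, 142 Hz

fs/2 = 29 Hz.
142 Hz mod fs = 26 Hz.
26 Hz ≤ fs/2 = 29 Hz, appears at 26 Hz.
32 Hz > fs/2 = 29 Hz, folds to fs − 32 Hz = 26 Hz.
62 Hz mod fs = 4 Hz.
4 Hz ≤ fs/2 = 29 Hz, appears at 4 Hz.
32 Hz and 142 Hz both map to 26 Hz.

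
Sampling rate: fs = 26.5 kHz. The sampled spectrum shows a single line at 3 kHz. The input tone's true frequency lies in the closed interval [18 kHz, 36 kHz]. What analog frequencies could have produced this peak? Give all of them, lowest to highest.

Frequencies that alias to 3 kHz are k·fs ± 3 kHz for integer k ≥ 0.
k=0: 3 kHz.
k=1: 23.5 kHz, 29.5 kHz.
k=2: 50 kHz, 56 kHz.
Within [18 kHz, 36 kHz]: 23.5 kHz, 29.5 kHz.

23.5 kHz, 29.5 kHz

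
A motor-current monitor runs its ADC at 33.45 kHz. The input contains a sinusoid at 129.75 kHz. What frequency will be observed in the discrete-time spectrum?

4.05 kHz

129.75 kHz mod fs = 29.4 kHz.
29.4 kHz > fs/2 = 16.725 kHz, folds to fs − 29.4 kHz = 4.05 kHz.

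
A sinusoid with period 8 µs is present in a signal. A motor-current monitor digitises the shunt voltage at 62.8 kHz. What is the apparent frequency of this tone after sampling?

T = 8 µs → f = 1/T = 125 kHz.
125 kHz mod fs = 62.2 kHz.
62.2 kHz > fs/2 = 31.4 kHz, folds to fs − 62.2 kHz = 0.6 kHz.

0.6 kHz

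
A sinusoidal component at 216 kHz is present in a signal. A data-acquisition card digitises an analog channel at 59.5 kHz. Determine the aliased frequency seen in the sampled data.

22 kHz

216 kHz mod fs = 37.5 kHz.
37.5 kHz > fs/2 = 29.75 kHz, folds to fs − 37.5 kHz = 22 kHz.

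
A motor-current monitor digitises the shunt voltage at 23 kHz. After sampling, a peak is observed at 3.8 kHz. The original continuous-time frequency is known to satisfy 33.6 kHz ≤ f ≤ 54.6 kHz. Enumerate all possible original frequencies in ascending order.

42.2 kHz, 49.8 kHz

Frequencies that alias to 3.8 kHz are k·fs ± 3.8 kHz for integer k ≥ 0.
k=0: 3.8 kHz.
k=1: 19.2 kHz, 26.8 kHz.
k=2: 42.2 kHz, 49.8 kHz.
k=3: 65.2 kHz, 72.8 kHz.
Within [33.6 kHz, 54.6 kHz]: 42.2 kHz, 49.8 kHz.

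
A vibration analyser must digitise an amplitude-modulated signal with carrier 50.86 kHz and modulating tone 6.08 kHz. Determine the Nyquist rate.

AM sidebands sit at fc ± fm = 44.78 kHz and 56.94 kHz.
Highest-frequency component: 56.94 kHz.
Nyquist rate = 2 × 56.94 kHz = 113.88 kHz.

113.88 kHz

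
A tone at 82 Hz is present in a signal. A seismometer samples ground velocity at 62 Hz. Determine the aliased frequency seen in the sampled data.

82 Hz mod fs = 20 Hz.
20 Hz ≤ fs/2 = 31 Hz, appears at 20 Hz.

20 Hz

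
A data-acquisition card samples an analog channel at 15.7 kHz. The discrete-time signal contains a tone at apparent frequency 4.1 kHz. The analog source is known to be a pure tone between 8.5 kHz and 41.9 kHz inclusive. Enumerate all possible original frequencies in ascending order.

Frequencies that alias to 4.1 kHz are k·fs ± 4.1 kHz for integer k ≥ 0.
k=0: 4.1 kHz.
k=1: 11.6 kHz, 19.8 kHz.
k=2: 27.3 kHz, 35.5 kHz.
k=3: 43 kHz, 51.2 kHz.
Within [8.5 kHz, 41.9 kHz]: 11.6 kHz, 19.8 kHz, 27.3 kHz, 35.5 kHz.

11.6 kHz, 19.8 kHz, 27.3 kHz, 35.5 kHz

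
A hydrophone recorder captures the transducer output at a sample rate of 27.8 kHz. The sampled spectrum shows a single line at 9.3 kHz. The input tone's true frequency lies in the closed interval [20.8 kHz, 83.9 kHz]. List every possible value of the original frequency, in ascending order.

Frequencies that alias to 9.3 kHz are k·fs ± 9.3 kHz for integer k ≥ 0.
k=0: 9.3 kHz.
k=1: 18.5 kHz, 37.1 kHz.
k=2: 46.3 kHz, 64.9 kHz.
k=3: 74.1 kHz, 92.7 kHz.
k=4: 101.9 kHz, 120.5 kHz.
Within [20.8 kHz, 83.9 kHz]: 37.1 kHz, 46.3 kHz, 64.9 kHz, 74.1 kHz.

37.1 kHz, 46.3 kHz, 64.9 kHz, 74.1 kHz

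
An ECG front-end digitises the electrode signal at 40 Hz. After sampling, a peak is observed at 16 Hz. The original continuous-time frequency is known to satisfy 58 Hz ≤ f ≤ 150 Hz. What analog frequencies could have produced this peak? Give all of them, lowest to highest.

Frequencies that alias to 16 Hz are k·fs ± 16 Hz for integer k ≥ 0.
k=0: 16 Hz.
k=1: 24 Hz, 56 Hz.
k=2: 64 Hz, 96 Hz.
k=3: 104 Hz, 136 Hz.
k=4: 144 Hz, 176 Hz.
k=5: 184 Hz, 216 Hz.
Within [58 Hz, 150 Hz]: 64 Hz, 96 Hz, 104 Hz, 136 Hz, 144 Hz.

64 Hz, 96 Hz, 104 Hz, 136 Hz, 144 Hz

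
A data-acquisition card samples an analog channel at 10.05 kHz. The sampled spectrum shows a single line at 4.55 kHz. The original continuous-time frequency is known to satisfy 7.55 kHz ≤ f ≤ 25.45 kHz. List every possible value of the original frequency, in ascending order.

14.6 kHz, 15.55 kHz, 24.65 kHz

Frequencies that alias to 4.55 kHz are k·fs ± 4.55 kHz for integer k ≥ 0.
k=0: 4.55 kHz.
k=1: 5.5 kHz, 14.6 kHz.
k=2: 15.55 kHz, 24.65 kHz.
k=3: 25.6 kHz, 34.7 kHz.
Within [7.55 kHz, 25.45 kHz]: 14.6 kHz, 15.55 kHz, 24.65 kHz.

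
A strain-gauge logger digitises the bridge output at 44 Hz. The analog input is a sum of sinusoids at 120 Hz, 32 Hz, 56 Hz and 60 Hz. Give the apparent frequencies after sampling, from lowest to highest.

12 Hz, 16 Hz

fs/2 = 22 Hz.
120 Hz mod fs = 32 Hz.
32 Hz > fs/2 = 22 Hz, folds to fs − 32 Hz = 12 Hz.
32 Hz > fs/2 = 22 Hz, folds to fs − 32 Hz = 12 Hz.
56 Hz mod fs = 12 Hz.
12 Hz ≤ fs/2 = 22 Hz, appears at 12 Hz.
60 Hz mod fs = 16 Hz.
16 Hz ≤ fs/2 = 22 Hz, appears at 16 Hz.
Distinct values: {12 Hz, 16 Hz}.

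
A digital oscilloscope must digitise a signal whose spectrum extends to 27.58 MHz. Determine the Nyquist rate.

Nyquist rate = 2 × 27.58 MHz = 55.16 MHz.

55.16 MHz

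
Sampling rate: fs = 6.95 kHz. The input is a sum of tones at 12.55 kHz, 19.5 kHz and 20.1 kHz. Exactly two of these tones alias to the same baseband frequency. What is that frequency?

fs/2 = 3.475 kHz.
12.55 kHz mod fs = 5.6 kHz.
5.6 kHz > fs/2 = 3.475 kHz, folds to fs − 5.6 kHz = 1.35 kHz.
19.5 kHz mod fs = 5.6 kHz.
5.6 kHz > fs/2 = 3.475 kHz, folds to fs − 5.6 kHz = 1.35 kHz.
20.1 kHz mod fs = 6.2 kHz.
6.2 kHz > fs/2 = 3.475 kHz, folds to fs − 6.2 kHz = 0.75 kHz.
12.55 kHz and 19.5 kHz both map to 1.35 kHz.

1.35 kHz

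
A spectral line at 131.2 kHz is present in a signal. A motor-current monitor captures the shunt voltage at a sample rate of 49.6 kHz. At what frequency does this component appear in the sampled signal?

131.2 kHz mod fs = 32 kHz.
32 kHz > fs/2 = 24.8 kHz, folds to fs − 32 kHz = 17.6 kHz.

17.6 kHz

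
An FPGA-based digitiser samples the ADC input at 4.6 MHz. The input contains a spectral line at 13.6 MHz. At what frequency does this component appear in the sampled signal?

0.2 MHz

13.6 MHz mod fs = 4.4 MHz.
4.4 MHz > fs/2 = 2.3 MHz, folds to fs − 4.4 MHz = 0.2 MHz.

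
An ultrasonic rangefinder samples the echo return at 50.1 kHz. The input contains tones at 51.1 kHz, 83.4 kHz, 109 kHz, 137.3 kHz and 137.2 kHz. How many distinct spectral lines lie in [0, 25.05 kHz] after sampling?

fs/2 = 25.05 kHz.
51.1 kHz mod fs = 1 kHz.
1 kHz ≤ fs/2 = 25.05 kHz, appears at 1 kHz.
83.4 kHz mod fs = 33.3 kHz.
33.3 kHz > fs/2 = 25.05 kHz, folds to fs − 33.3 kHz = 16.8 kHz.
109 kHz mod fs = 8.8 kHz.
8.8 kHz ≤ fs/2 = 25.05 kHz, appears at 8.8 kHz.
137.3 kHz mod fs = 37.1 kHz.
37.1 kHz > fs/2 = 25.05 kHz, folds to fs − 37.1 kHz = 13 kHz.
137.2 kHz mod fs = 37 kHz.
37 kHz > fs/2 = 25.05 kHz, folds to fs − 37 kHz = 13.1 kHz.
Distinct values: {1 kHz, 8.8 kHz, 13 kHz, 13.1 kHz, 16.8 kHz} → 5.

5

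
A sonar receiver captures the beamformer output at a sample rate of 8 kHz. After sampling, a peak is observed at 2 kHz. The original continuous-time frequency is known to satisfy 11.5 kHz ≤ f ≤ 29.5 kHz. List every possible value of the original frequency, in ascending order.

14 kHz, 18 kHz, 22 kHz, 26 kHz

Frequencies that alias to 2 kHz are k·fs ± 2 kHz for integer k ≥ 0.
k=0: 2 kHz.
k=1: 6 kHz, 10 kHz.
k=2: 14 kHz, 18 kHz.
k=3: 22 kHz, 26 kHz.
k=4: 30 kHz, 34 kHz.
Within [11.5 kHz, 29.5 kHz]: 14 kHz, 18 kHz, 22 kHz, 26 kHz.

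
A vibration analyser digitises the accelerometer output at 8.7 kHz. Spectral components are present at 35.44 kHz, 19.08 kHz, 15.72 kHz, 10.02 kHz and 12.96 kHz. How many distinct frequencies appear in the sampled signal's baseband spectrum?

4

fs/2 = 4.35 kHz.
35.44 kHz mod fs = 0.64 kHz.
0.64 kHz ≤ fs/2 = 4.35 kHz, appears at 0.64 kHz.
19.08 kHz mod fs = 1.68 kHz.
1.68 kHz ≤ fs/2 = 4.35 kHz, appears at 1.68 kHz.
15.72 kHz mod fs = 7.02 kHz.
7.02 kHz > fs/2 = 4.35 kHz, folds to fs − 7.02 kHz = 1.68 kHz.
10.02 kHz mod fs = 1.32 kHz.
1.32 kHz ≤ fs/2 = 4.35 kHz, appears at 1.32 kHz.
12.96 kHz mod fs = 4.26 kHz.
4.26 kHz ≤ fs/2 = 4.35 kHz, appears at 4.26 kHz.
Distinct values: {0.64 kHz, 1.32 kHz, 1.68 kHz, 4.26 kHz} → 4.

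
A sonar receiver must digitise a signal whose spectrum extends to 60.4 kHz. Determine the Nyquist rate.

120.8 kHz

Nyquist rate = 2 × 60.4 kHz = 120.8 kHz.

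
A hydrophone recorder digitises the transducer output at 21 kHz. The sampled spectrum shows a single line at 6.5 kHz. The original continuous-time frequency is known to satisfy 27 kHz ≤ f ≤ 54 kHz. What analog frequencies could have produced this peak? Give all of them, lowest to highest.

Frequencies that alias to 6.5 kHz are k·fs ± 6.5 kHz for integer k ≥ 0.
k=0: 6.5 kHz.
k=1: 14.5 kHz, 27.5 kHz.
k=2: 35.5 kHz, 48.5 kHz.
k=3: 56.5 kHz, 69.5 kHz.
Within [27 kHz, 54 kHz]: 27.5 kHz, 35.5 kHz, 48.5 kHz.

27.5 kHz, 35.5 kHz, 48.5 kHz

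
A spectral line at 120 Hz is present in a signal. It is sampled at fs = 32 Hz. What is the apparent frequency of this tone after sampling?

120 Hz mod fs = 24 Hz.
24 Hz > fs/2 = 16 Hz, folds to fs − 24 Hz = 8 Hz.

8 Hz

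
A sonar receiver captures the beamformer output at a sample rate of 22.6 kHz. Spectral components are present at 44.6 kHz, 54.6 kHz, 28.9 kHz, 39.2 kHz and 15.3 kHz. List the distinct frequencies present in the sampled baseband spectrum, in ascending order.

fs/2 = 11.3 kHz.
44.6 kHz mod fs = 22 kHz.
22 kHz > fs/2 = 11.3 kHz, folds to fs − 22 kHz = 0.6 kHz.
54.6 kHz mod fs = 9.4 kHz.
9.4 kHz ≤ fs/2 = 11.3 kHz, appears at 9.4 kHz.
28.9 kHz mod fs = 6.3 kHz.
6.3 kHz ≤ fs/2 = 11.3 kHz, appears at 6.3 kHz.
39.2 kHz mod fs = 16.6 kHz.
16.6 kHz > fs/2 = 11.3 kHz, folds to fs − 16.6 kHz = 6 kHz.
15.3 kHz > fs/2 = 11.3 kHz, folds to fs − 15.3 kHz = 7.3 kHz.
Distinct values: {0.6 kHz, 6 kHz, 6.3 kHz, 7.3 kHz, 9.4 kHz}.

0.6 kHz, 6 kHz, 6.3 kHz, 7.3 kHz, 9.4 kHz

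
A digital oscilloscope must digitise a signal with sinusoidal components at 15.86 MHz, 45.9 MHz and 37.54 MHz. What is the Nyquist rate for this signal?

91.8 MHz

Highest-frequency component: 45.9 MHz.
Nyquist rate = 2 × 45.9 MHz = 91.8 MHz.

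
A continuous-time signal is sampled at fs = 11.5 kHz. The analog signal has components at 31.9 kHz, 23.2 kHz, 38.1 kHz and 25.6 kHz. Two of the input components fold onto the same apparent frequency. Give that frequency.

fs/2 = 5.75 kHz.
31.9 kHz mod fs = 8.9 kHz.
8.9 kHz > fs/2 = 5.75 kHz, folds to fs − 8.9 kHz = 2.6 kHz.
23.2 kHz mod fs = 0.2 kHz.
0.2 kHz ≤ fs/2 = 5.75 kHz, appears at 0.2 kHz.
38.1 kHz mod fs = 3.6 kHz.
3.6 kHz ≤ fs/2 = 5.75 kHz, appears at 3.6 kHz.
25.6 kHz mod fs = 2.6 kHz.
2.6 kHz ≤ fs/2 = 5.75 kHz, appears at 2.6 kHz.
25.6 kHz and 31.9 kHz both map to 2.6 kHz.

2.6 kHz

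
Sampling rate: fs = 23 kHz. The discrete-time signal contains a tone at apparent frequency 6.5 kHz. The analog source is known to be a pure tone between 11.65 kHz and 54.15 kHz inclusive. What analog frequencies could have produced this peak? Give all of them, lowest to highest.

Frequencies that alias to 6.5 kHz are k·fs ± 6.5 kHz for integer k ≥ 0.
k=0: 6.5 kHz.
k=1: 16.5 kHz, 29.5 kHz.
k=2: 39.5 kHz, 52.5 kHz.
k=3: 62.5 kHz, 75.5 kHz.
Within [11.65 kHz, 54.15 kHz]: 16.5 kHz, 29.5 kHz, 39.5 kHz, 52.5 kHz.

16.5 kHz, 29.5 kHz, 39.5 kHz, 52.5 kHz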